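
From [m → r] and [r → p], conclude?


Hypothetical syllogism: from (P → Q) and (Q → R), infer (P → R).
Chain the two implications through the shared middle term 'r'.

m → p


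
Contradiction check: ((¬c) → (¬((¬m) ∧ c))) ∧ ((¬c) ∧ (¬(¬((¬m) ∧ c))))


Truth table over {c, m}:
c | m | φ
---------
F | F | F
T | F | F
F | T | F
T | T | F
Every row is false.

Yes, it is a contradiction.


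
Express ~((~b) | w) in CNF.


Step 1: Apply De Morgan: ¬((¬b) ∨ w) = ¬(¬b) ∧ ¬w.
Step 2: Eliminate any double negations (¬¬X = X).

b & (~w)


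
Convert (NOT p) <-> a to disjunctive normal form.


Step 1: (¬p) ↔ a is true exactly when both agree: ((¬p) ∧ a) ∨ (¬(¬p) ∧ ¬a).
Step 2: Eliminate any double negations (¬¬X = X).

((NOT p) AND a) OR (p AND (NOT a))


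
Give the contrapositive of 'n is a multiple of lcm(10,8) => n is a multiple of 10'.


The contrapositive of (P → Q) is (¬Q → ¬P); it is logically equivalent to the original.
Here P = 'n is a multiple of lcm(10,8)' and Q = 'n is a multiple of 10'.

If not (n is a multiple of 10), then not (n is a multiple of lcm(10,8)).


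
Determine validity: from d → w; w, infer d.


This is affirming the consequent (fallacy). There exist truth assignments where the premises are all true but the conclusion is false.

Invalid.


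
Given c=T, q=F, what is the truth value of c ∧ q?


Conjunction is true only when both operands are true.
Substitute: c=T, q=F.
T ∧ F evaluates to F.

F


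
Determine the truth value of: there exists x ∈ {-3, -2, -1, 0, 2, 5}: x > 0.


Evaluate the predicate on each element: -3:F, -2:F, -1:F, 0:F, 2:T, 5:T.
Witness x = 2 satisfies the predicate.

T


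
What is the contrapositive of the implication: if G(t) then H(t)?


The contrapositive of (P → Q) is (¬Q → ¬P); it is logically equivalent to the original.
Here P = 'G(t)' and Q = 'H(t)'.

If not (H(t)), then not (G(t)).


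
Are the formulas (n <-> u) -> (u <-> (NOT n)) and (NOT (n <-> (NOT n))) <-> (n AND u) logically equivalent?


Compare truth tables:
n | u | φ | ψ
-------------
F | F | F | F
T | F | T | F
F | T | T | F
T | T | F | T
They differ at row 2 (n=T, u=F): φ=T but ψ=F.

No, they are not logically equivalent.


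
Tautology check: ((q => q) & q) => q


Build the truth table over {q}:
q | φ
-----
False | True
True | True
Every row evaluates to true.

Yes, it is a tautology.


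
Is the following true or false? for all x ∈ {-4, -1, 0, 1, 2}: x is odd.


Evaluate the predicate on each element: -4:F, -1:T, 0:F, 1:T, 2:F.
Counterexample x = -4 fails the predicate.

F


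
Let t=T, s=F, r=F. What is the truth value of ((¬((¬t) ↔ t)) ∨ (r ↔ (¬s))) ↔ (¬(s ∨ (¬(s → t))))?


Substitute t=T, s=F, r=F:
… (earlier sub-steps elided)
(¬t) ↔ t = F ↔ T = F
¬((¬t) ↔ t) = T
¬s = T
r ↔ (¬s) = F ↔ T = F
(¬((¬t) ↔ t)) ∨ (r ↔ (¬s)) = T ∨ F = T
s → t = F → T = T
¬(s → t) = F
s ∨ (¬(s → t)) = F ∨ F = F
¬(s ∨ (¬(s → t))) = T
((¬((¬t) ↔ t)) ∨ (r ↔ (¬s))) ↔ (¬(s ∨ (¬(s → t)))) = T ↔ T = T

T


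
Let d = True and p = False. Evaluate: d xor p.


Exclusive or is true when exactly one operand is true.
Substitute: d=True, p=False.
True xor False evaluates to True.

True


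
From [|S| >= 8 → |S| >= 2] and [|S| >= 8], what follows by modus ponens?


Modus ponens: from (P → Q) and P, infer Q.
P = '|S| >= 8' is asserted, and P → Q holds, so Q follows.

|S| >= 2.


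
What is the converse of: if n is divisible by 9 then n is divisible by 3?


The converse of (P → Q) is (Q → P). It is not in general equivalent to the original.
Here P = 'n is divisible by 9' and Q = 'n is divisible by 3'.

If n is divisible by 3, then n is divisible by 9.


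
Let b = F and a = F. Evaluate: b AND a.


Conjunction is true only when both operands are true.
Substitute: b=F, a=F.
F AND F evaluates to F.

F


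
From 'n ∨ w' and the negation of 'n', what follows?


Disjunctive syllogism: from (P ∨ Q) and ¬P, infer Q.
One disjunct, 'n', is ruled out; the other must hold.

w


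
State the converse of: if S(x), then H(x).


The converse of (P → Q) is (Q → P). It is not in general equivalent to the original.
Here P = 'S(x)' and Q = 'H(x)'.

If H(x), then S(x).


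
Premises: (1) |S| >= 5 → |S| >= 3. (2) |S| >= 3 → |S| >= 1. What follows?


Hypothetical syllogism: from (P → Q) and (Q → R), infer (P → R).
Chain the two implications through the shared middle term '|S| >= 3'.

|S| >= 5 → |S| >= 1


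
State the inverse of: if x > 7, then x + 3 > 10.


The inverse of (P → Q) is (¬P → ¬Q). It is equivalent to the converse, not to the original.
Here P = 'x > 7' and Q = 'x + 3 > 10'.

If not (x > 7), then not (x + 3 > 10).


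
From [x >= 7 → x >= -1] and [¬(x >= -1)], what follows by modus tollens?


Modus tollens: from (P → Q) and ¬Q, infer ¬P.
Q = 'x >= -1' is denied; since P → Q, P must also fail.

Not (x >= 7).


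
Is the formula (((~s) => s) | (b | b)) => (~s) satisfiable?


Search for a satisfying assignment over {b, s}.
Try b=False, s=False: the formula evaluates to True.
A satisfying assignment exists.

Satisfiable.


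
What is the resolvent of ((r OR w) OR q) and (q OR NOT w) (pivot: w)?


The clauses contain complementary literals w and NOTw.
Resolution eliminates this pair and disjoins the remaining literals (merging duplicates).

(q OR r)


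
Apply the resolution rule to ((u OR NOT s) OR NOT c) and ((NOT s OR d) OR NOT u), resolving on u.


The clauses contain complementary literals u and NOTu.
Resolution eliminates this pair and disjoins the remaining literals (merging duplicates).

((NOT c OR NOT s) OR d)


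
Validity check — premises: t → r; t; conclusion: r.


This matches the form of modus ponens: the conclusion follows in every model of the premises.

Valid.


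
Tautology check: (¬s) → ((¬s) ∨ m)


Build the truth table over {m, s}:
m | s | φ
---------
F | F | T
T | F | T
F | T | T
T | T | T
Every row evaluates to true.

Yes, it is a tautology.


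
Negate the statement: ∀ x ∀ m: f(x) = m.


Negation flips each quantifier (∀↔∃) and negates the inner predicate.
¬(∀ x ∀ m: φ) = ∃ x ∃ m: ¬φ.

∃ x ∃ m: ¬(f(x) = m)


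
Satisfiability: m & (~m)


Check all 2 assignments over {m}:
m | φ
-----
False | False
True | False
No assignment makes the formula true.

Unsatisfiable.


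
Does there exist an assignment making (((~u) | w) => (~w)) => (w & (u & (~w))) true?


Search for a satisfying assignment over {u, w}.
Try u=False, w=True: the formula evaluates to True.
A satisfying assignment exists.

Satisfiable.


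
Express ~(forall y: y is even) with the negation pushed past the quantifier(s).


¬(forall x: φ) = exists x: ¬φ, and ¬(exists x: φ) = forall x: ¬φ.
Apply to the universal statement.

exists y: ~(y is even)


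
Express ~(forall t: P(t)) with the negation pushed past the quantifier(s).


¬(forall x: φ) = exists x: ¬φ, and ¬(exists x: φ) = forall x: ¬φ.
Apply to the universal statement.

exists t: ~(P(t))


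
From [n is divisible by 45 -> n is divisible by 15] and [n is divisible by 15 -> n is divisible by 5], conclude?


Hypothetical syllogism: from (P → Q) and (Q → R), infer (P → R).
Chain the two implications through the shared middle term 'n is divisible by 15'.

n is divisible by 45 -> n is divisible by 5


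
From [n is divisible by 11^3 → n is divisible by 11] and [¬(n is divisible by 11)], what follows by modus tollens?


Modus tollens: from (P → Q) and ¬Q, infer ¬P.
Q = 'n is divisible by 11' is denied; since P → Q, P must also fail.

Not (n is divisible by 11^3).


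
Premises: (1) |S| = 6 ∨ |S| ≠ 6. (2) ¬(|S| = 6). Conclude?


Disjunctive syllogism: from (P ∨ Q) and ¬P, infer Q.
One disjunct, '|S| = 6', is ruled out; the other must hold.

|S| ≠ 6


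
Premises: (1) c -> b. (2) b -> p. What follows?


Hypothetical syllogism: from (P → Q) and (Q → R), infer (P → R).
Chain the two implications through the shared middle term 'b'.

c -> p


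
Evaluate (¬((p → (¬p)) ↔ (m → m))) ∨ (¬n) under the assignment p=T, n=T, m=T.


Substitute p=T, n=T, m=T:
¬p = F
p → (¬p) = T → F = F
m → m = T → T = T
(p → (¬p)) ↔ (m → m) = F ↔ T = F
¬((p → (¬p)) ↔ (m → m)) = T
¬n = F
(¬((p → (¬p)) ↔ (m → m))) ∨ (¬n) = T ∨ F = T

T


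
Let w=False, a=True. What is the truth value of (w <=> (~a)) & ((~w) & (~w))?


Substitute w=False, a=True:
~a = False
w <=> (~a) = False <=> False = True
~w = True
~w = True
(~w) & (~w) = True & True = True
(w <=> (~a)) & ((~w) & (~w)) = True & True = True

True


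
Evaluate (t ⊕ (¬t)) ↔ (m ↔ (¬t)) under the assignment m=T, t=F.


Substitute m=T, t=F:
¬t = T
t ⊕ (¬t) = F ⊕ T = T
¬t = T
m ↔ (¬t) = T ↔ T = T
(t ⊕ (¬t)) ↔ (m ↔ (¬t)) = T ↔ T = T

T


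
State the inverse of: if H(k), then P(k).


The inverse of (P → Q) is (¬P → ¬Q). It is equivalent to the converse, not to the original.
Here P = 'H(k)' and Q = 'P(k)'.

If not (H(k)), then not (P(k)).


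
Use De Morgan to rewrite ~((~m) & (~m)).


De Morgan: the negation of a conjunction is the disjunction of the negations.
Distribute ~ across &, flipping it to |, and negate each literal.

m | m


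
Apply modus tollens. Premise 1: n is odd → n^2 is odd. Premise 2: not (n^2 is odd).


Modus tollens: from (P → Q) and ¬Q, infer ¬P.
Q = 'n^2 is odd' is denied; since P → Q, P must also fail.

Not (n is odd).


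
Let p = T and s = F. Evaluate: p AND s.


Conjunction is true only when both operands are true.
Substitute: p=T, s=F.
T AND F evaluates to F.

F


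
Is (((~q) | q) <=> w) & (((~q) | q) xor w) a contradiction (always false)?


Truth table over {q, w}:
q | w | φ
---------
False | False | False
True | False | False
False | True | False
True | True | False
Every row is false.

Yes, it is a contradiction.


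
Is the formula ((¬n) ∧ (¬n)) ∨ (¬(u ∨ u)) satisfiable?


Search for a satisfying assignment over {n, u}.
Try n=F, u=F: the formula evaluates to T.
A satisfying assignment exists.

Satisfiable.


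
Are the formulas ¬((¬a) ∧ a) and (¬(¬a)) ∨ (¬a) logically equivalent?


Compare truth tables:
a | φ | ψ
---------
F | T | T
T | T | T
The columns φ and ψ agree on every row.

Yes, they are logically equivalent.


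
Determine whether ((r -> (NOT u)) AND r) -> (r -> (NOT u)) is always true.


Build the truth table over {r, u}:
r | u | φ
---------
F | F | T
T | F | T
F | T | T
T | T | T
Every row evaluates to true.

Yes, it is a tautology.


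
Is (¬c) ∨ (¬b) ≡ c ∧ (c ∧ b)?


Compare truth tables:
b | c | φ | ψ
-------------
F | F | T | F
T | F | T | F
F | T | T | F
T | T | F | T
They differ at row 1 (b=F, c=F): φ=T but ψ=F.

No, they are not logically equivalent.


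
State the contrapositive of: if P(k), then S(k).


The contrapositive of (P → Q) is (¬Q → ¬P); it is logically equivalent to the original.
Here P = 'P(k)' and Q = 'S(k)'.

If not (S(k)), then not (P(k)).


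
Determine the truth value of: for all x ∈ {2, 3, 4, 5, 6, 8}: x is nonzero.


Evaluate the predicate on each element: 2:T, 3:T, 4:T, 5:T, 6:T, 8:T.
Every element satisfies the predicate.

T


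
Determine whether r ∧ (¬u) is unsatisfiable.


Truth table over {r, u}:
r | u | φ
---------
F | F | F
T | F | T
F | T | F
T | T | F
Satisfying assignment at row 2: r=T, u=F gives T.

No, it is not a contradiction.


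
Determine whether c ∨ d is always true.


Build the truth table over {c, d}:
c | d | φ
---------
F | F | F
T | F | T
F | T | T
T | T | T
Counterexample at row 1: with c=F, d=F, the formula is F.

No, it is not a tautology.


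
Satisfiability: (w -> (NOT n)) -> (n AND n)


Search for a satisfying assignment over {n, w}.
Try n=T, w=F: the formula evaluates to T.
A satisfying assignment exists.

Satisfiable.


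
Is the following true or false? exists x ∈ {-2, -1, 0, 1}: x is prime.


Evaluate the predicate on each element: -2:False, -1:False, 0:False, 1:False.
No element satisfies the predicate.

False


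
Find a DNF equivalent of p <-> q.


Step 1: p ↔ q is true exactly when both agree: (p ∧ q) ∨ (¬p ∧ ¬q).

(p AND q) OR ((NOT p) AND (NOT q))


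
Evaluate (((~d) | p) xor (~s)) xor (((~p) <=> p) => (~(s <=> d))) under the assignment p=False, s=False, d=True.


Substitute p=False, s=False, d=True:
~d = False
(~d) | p = False | False = False
~s = True
((~d) | p) xor (~s) = False xor True = True
~p = True
(~p) <=> p = True <=> False = False
s <=> d = False <=> True = False
~(s <=> d) = True
((~p) <=> p) => (~(s <=> d)) = False => True = True
(((~d) | p) xor (~s)) xor (((~p) <=> p) => (~(s <=> d))) = True xor True = False

False


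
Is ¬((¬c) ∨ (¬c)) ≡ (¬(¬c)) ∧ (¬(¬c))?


Compare truth tables:
c | φ | ψ
---------
F | F | F
T | T | T
The columns φ and ψ agree on every row.

Yes, they are logically equivalent.


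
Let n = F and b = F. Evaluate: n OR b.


Disjunction is false only when both operands are false.
Substitute: n=F, b=F.
F OR F evaluates to F.

F


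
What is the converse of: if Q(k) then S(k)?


The converse of (P → Q) is (Q → P). It is not in general equivalent to the original.
Here P = 'Q(k)' and Q = 'S(k)'.

If S(k), then Q(k).


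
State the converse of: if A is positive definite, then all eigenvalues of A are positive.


The converse of (P → Q) is (Q → P). It is not in general equivalent to the original.
Here P = 'A is positive definite' and Q = 'all eigenvalues of A are positive'.

If all eigenvalues of A are positive, then A is positive definite.


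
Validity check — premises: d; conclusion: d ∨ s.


This matches the form of disjunction introduction: the conclusion follows in every model of the premises.

Valid.


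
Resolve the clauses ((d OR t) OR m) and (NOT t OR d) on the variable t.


The clauses contain complementary literals t and NOTt.
Resolution eliminates this pair and disjoins the remaining literals (merging duplicates).

(d OR m)


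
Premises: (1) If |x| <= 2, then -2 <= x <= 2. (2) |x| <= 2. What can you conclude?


Modus ponens: from (P → Q) and P, infer Q.
P = '|x| <= 2' is asserted, and P → Q holds, so Q follows.

-2 <= x <= 2.


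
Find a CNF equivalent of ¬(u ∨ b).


Step 1: Apply De Morgan: ¬(u ∨ b) = ¬u ∧ ¬b.

(¬u) ∧ (¬b)


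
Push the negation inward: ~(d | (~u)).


De Morgan: the negation of a disjunction is the conjunction of the negations.
Distribute ~ across |, flipping it to &, and negate each literal.

(~d) & u


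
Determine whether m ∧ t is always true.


Build the truth table over {m, t}:
m | t | φ
---------
F | F | F
T | F | F
F | T | F
T | T | T
Counterexample at row 1: with m=F, t=F, the formula is F.

No, it is not a tautology.


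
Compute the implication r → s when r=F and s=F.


Implication is false only when antecedent is true and consequent is false.
Substitute: r=F, s=F.
F → F evaluates to T.

T


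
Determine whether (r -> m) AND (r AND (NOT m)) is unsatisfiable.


Truth table over {m, r}:
m | r | φ
---------
F | F | F
T | F | F
F | T | F
T | T | F
Every row is false.

Yes, it is a contradiction.


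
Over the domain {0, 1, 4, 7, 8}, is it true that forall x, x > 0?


Evaluate the predicate on each element: 0:False, 1:True, 4:True, 7:True, 8:True.
Counterexample x = 0 fails the predicate.

False


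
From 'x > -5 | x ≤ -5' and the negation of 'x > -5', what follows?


Disjunctive syllogism: from (P ∨ Q) and ¬P, infer Q.
One disjunct, 'x > -5', is ruled out; the other must hold.

x ≤ -5


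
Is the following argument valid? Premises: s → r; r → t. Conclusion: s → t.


This matches the form of hypothetical syllogism: the conclusion follows in every model of the premises.

Valid.


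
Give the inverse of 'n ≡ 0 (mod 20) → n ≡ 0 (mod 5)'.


The inverse of (P → Q) is (¬P → ¬Q). It is equivalent to the converse, not to the original.
Here P = 'n ≡ 0 (mod 20)' and Q = 'n ≡ 0 (mod 5)'.

If not (n ≡ 0 (mod 20)), then not (n ≡ 0 (mod 5)).


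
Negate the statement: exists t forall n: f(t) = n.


Negation flips each quantifier (∀↔∃) and negates the inner predicate.
¬(exists t forall n: φ) = forall t exists n: ¬φ.

forall t exists n: ~(f(t) = n)


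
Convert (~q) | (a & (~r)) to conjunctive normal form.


Step 1: Distribute ∨ over ∧: (¬q) ∨ (a ∧ (¬r)) = ((¬q) ∨ a) ∧ ((¬q) ∨ (¬r)).

((~q) | a) & ((~q) | (~r))


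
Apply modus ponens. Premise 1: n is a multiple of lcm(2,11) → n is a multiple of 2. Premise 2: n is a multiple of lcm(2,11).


Modus ponens: from (P → Q) and P, infer Q.
P = 'n is a multiple of lcm(2,11)' is asserted, and P → Q holds, so Q follows.

n is a multiple of 2.


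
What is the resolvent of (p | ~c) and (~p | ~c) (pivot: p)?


The clauses contain complementary literals p and ~p.
Resolution eliminates this pair and disjoins the remaining literals (merging duplicates).

~c


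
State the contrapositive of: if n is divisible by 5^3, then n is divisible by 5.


The contrapositive of (P → Q) is (¬Q → ¬P); it is logically equivalent to the original.
Here P = 'n is divisible by 5^3' and Q = 'n is divisible by 5'.

If not (n is divisible by 5), then not (n is divisible by 5^3).


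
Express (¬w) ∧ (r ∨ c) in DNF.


Step 1: Distribute ∧ over ∨: (¬w) ∧ (r ∨ c) = ((¬w) ∧ r) ∨ ((¬w) ∧ c).

((¬w) ∧ r) ∨ ((¬w) ∧ c)


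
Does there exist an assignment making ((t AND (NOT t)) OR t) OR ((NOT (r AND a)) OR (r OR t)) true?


Search for a satisfying assignment over {a, r, t}.
Try a=F, r=F, t=F: the formula evaluates to T.
A satisfying assignment exists.

Satisfiable.


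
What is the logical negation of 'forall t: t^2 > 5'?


¬(forall x: φ) = exists x: ¬φ, and ¬(exists x: φ) = forall x: ¬φ.
Apply to the universal statement.

exists t: ~(t^2 > 5)


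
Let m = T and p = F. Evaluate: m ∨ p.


Disjunction is false only when both operands are false.
Substitute: m=T, p=F.
T ∨ F evaluates to T.

T


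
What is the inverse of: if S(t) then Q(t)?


The inverse of (P → Q) is (¬P → ¬Q). It is equivalent to the converse, not to the original.
Here P = 'S(t)' and Q = 'Q(t)'.

If not (S(t)), then not (Q(t)).


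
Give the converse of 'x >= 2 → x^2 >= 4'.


The converse of (P → Q) is (Q → P). It is not in general equivalent to the original.
Here P = 'x >= 2' and Q = 'x^2 >= 4'.

If x^2 >= 4, then x >= 2.


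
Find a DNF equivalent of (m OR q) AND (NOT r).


Step 1: Distribute ∧ over ∨: (m ∨ q) ∧ (¬r) = (m ∧ (¬r)) ∨ (q ∧ (¬r)).

(m AND (NOT r)) OR (q AND (NOT r))


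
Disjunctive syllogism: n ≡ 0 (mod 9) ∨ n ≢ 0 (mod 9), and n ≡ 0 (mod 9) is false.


Disjunctive syllogism: from (P ∨ Q) and ¬P, infer Q.
One disjunct, 'n ≡ 0 (mod 9)', is ruled out; the other must hold.

n ≢ 0 (mod 9)


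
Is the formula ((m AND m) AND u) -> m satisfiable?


Search for a satisfying assignment over {m, u}.
Try m=F, u=F: the formula evaluates to T.
A satisfying assignment exists.

Satisfiable.


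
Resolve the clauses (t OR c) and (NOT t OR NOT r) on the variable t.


The clauses contain complementary literals t and NOTt.
Resolution eliminates this pair and disjoins the remaining literals (merging duplicates).

(c OR NOT r)


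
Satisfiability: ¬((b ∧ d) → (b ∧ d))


Check all 4 assignments over {b, d}:
b | d | φ
---------
F | F | F
T | F | F
F | T | F
T | T | F
No assignment makes the formula true.

Unsatisfiable.


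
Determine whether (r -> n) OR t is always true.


Build the truth table over {n, r, t}:
n | r | t | φ
-------------
F | F | F | T
T | F | F | T
F | T | F | F
T | T | F | T
F | F | T | T
T | F | T | T
F | T | T | T
T | T | T | T
Counterexample at row 3: with n=F, r=T, t=F, the formula is F.

No, it is not a tautology.


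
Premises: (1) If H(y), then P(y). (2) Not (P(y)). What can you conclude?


Modus tollens: from (P → Q) and ¬Q, infer ¬P.
Q = 'P(y)' is denied; since P → Q, P must also fail.

Not (H(y)).


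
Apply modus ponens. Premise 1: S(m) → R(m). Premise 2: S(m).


Modus ponens: from (P → Q) and P, infer Q.
P = 'S(m)' is asserted, and P → Q holds, so Q follows.

R(m).


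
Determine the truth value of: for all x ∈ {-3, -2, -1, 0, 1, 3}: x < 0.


Evaluate the predicate on each element: -3:T, -2:T, -1:T, 0:F, 1:F, 3:F.
Counterexample x = 0 fails the predicate.

F


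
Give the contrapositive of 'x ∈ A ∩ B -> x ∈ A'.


The contrapositive of (P → Q) is (¬Q → ¬P); it is logically equivalent to the original.
Here P = 'x ∈ A ∩ B' and Q = 'x ∈ A'.

If not (x ∈ A), then not (x ∈ A ∩ B).


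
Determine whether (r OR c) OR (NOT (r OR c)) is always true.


Build the truth table over {c, r}:
c | r | φ
---------
F | F | T
T | F | T
F | T | T
T | T | T
Every row evaluates to true.

Yes, it is a tautology.


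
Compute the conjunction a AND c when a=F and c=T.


Conjunction is true only when both operands are true.
Substitute: a=F, c=T.
F AND T evaluates to F.

F


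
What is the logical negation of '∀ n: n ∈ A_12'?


¬(∀ x: φ) = ∃ x: ¬φ, and ¬(∃ x: φ) = ∀ x: ¬φ.
Apply to the universal statement.

∃ n: ¬(n ∈ A_12)


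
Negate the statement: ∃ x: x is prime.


¬(∀ x: φ) = ∃ x: ¬φ, and ¬(∃ x: φ) = ∀ x: ¬φ.
Apply to the existential statement.

∀ x: ¬(x is prime)


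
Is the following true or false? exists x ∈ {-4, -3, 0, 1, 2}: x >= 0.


Evaluate the predicate on each element: -4:False, -3:False, 0:True, 1:True, 2:True.
Witness x = 0 satisfies the predicate.

True


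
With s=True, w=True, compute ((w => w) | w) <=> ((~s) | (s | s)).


Substitute s=True, w=True:
w => w = True => True = True
(w => w) | w = True | True = True
~s = False
s | s = True | True = True
(~s) | (s | s) = False | True = True
((w => w) | w) <=> ((~s) | (s | s)) = True <=> True = True

True


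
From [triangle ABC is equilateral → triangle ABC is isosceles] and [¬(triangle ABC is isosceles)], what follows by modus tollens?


Modus tollens: from (P → Q) and ¬Q, infer ¬P.
Q = 'triangle ABC is isosceles' is denied; since P → Q, P must also fail.

Not (triangle ABC is equilateral).


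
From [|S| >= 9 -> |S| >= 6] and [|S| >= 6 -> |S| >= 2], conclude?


Hypothetical syllogism: from (P → Q) and (Q → R), infer (P → R).
Chain the two implications through the shared middle term '|S| >= 6'.

|S| >= 9 -> |S| >= 2


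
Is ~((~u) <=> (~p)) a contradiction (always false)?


Truth table over {p, u}:
p | u | φ
---------
False | False | False
True | False | True
False | True | True
True | True | False
Satisfying assignment at row 2: p=True, u=False gives True.

No, it is not a contradiction.


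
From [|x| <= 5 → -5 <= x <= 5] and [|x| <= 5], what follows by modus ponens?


Modus ponens: from (P → Q) and P, infer Q.
P = '|x| <= 5' is asserted, and P → Q holds, so Q follows.

-5 <= x <= 5.


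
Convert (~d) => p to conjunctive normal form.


Step 1: Rewrite (¬d) → p as ¬(¬d) ∨ p.
Step 2: Eliminate any double negations (¬¬X = X).

d | p


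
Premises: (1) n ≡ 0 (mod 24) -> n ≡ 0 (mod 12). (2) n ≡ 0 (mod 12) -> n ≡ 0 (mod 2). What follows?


Hypothetical syllogism: from (P → Q) and (Q → R), infer (P → R).
Chain the two implications through the shared middle term 'n ≡ 0 (mod 12)'.

n ≡ 0 (mod 24) -> n ≡ 0 (mod 2)


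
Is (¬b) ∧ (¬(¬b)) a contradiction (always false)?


Truth table over {b}:
b | φ
-----
F | F
T | F
Every row is false.

Yes, it is a contradiction.


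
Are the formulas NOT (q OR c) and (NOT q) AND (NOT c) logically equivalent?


Compare truth tables:
c | q | φ | ψ
-------------
F | F | T | T
T | F | F | F
F | T | F | F
T | T | F | F
The columns φ and ψ agree on every row.

Yes, they are logically equivalent.


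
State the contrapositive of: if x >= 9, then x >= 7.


The contrapositive of (P → Q) is (¬Q → ¬P); it is logically equivalent to the original.
Here P = 'x >= 9' and Q = 'x >= 7'.

If not (x >= 7), then not (x >= 9).


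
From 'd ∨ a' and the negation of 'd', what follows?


Disjunctive syllogism: from (P ∨ Q) and ¬P, infer Q.
One disjunct, 'd', is ruled out; the other must hold.

a


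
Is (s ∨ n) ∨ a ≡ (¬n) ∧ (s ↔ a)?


Compare truth tables:
a | n | s | φ | ψ
-----------------
F | F | F | F | T
T | F | F | T | F
F | T | F | T | F
T | T | F | T | F
F | F | T | T | F
T | F | T | T | T
F | T | T | T | F
T | T | T | T | F
They differ at row 1 (a=F, n=F, s=F): φ=F but ψ=T.

No, they are not logically equivalent.


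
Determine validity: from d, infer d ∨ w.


This matches the form of disjunction introduction: the conclusion follows in every model of the premises.

Valid.


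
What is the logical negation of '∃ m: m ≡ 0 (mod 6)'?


¬(∀ x: φ) = ∃ x: ¬φ, and ¬(∃ x: φ) = ∀ x: ¬φ.
Apply to the existential statement.

∀ m: ¬(m ≡ 0 (mod 6))


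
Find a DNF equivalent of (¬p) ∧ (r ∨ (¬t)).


Step 1: Distribute ∧ over ∨: (¬p) ∧ (r ∨ (¬t)) = ((¬p) ∧ r) ∨ ((¬p) ∧ (¬t)).

((¬p) ∧ r) ∨ ((¬p) ∧ (¬t))


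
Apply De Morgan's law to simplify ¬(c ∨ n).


De Morgan: the negation of a disjunction is the conjunction of the negations.
Distribute ¬ across ∨, flipping it to ∧, and negate each literal.

(¬c) ∧ (¬n)


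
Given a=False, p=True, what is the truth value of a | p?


Disjunction is false only when both operands are false.
Substitute: a=False, p=True.
False | True evaluates to True.

True


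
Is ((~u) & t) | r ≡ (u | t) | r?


Compare truth tables:
r | t | u | φ | ψ
-----------------
False | False | False | False | False
True | False | False | True | True
False | True | False | True | True
True | True | False | True | True
False | False | True | False | True
True | False | True | True | True
False | True | True | False | True
True | True | True | True | True
They differ at row 5 (r=False, t=False, u=True): φ=False but ψ=True.

No, they are not logically equivalent.


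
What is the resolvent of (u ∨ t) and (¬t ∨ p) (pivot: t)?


The clauses contain complementary literals t and ¬t.
Resolution eliminates this pair and disjoins the remaining literals (merging duplicates).

(u ∨ p)


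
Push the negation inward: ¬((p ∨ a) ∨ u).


De Morgan: the negation of a disjunction is the conjunction of the negations.
Distribute ¬ across ∨, flipping it to ∧, and negate each literal.

((¬p) ∧ (¬a)) ∧ (¬u)


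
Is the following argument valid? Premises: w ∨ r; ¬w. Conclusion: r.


This matches the form of disjunctive syllogism: the conclusion follows in every model of the premises.

Valid.


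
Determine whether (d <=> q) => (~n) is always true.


Build the truth table over {d, n, q}:
d | n | q | φ
-------------
False | False | False | True
True | False | False | True
False | True | False | False
True | True | False | True
False | False | True | True
True | False | True | True
False | True | True | True
True | True | True | False
Counterexample at row 3: with d=False, n=True, q=False, the formula is False.

No, it is not a tautology.


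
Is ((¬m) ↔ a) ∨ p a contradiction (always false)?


Truth table over {a, m, p}:
a | m | p | φ
-------------
F | F | F | F
T | F | F | T
F | T | F | T
T | T | F | F
F | F | T | T
T | F | T | T
F | T | T | T
T | T | T | T
Satisfying assignment at row 2: a=T, m=F, p=F gives T.

No, it is not a contradiction.


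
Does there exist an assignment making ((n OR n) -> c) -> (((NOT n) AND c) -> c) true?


Search for a satisfying assignment over {c, n}.
Try c=F, n=F: the formula evaluates to T.
A satisfying assignment exists.

Satisfiable.


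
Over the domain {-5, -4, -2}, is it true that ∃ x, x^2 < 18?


Evaluate the predicate on each element: -5:F, -4:T, -2:T.
Witness x = -4 satisfies the predicate.

T


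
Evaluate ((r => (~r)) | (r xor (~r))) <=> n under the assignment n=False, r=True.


Substitute n=False, r=True:
~r = False
r => (~r) = True => False = False
~r = False
r xor (~r) = True xor False = True
(r => (~r)) | (r xor (~r)) = False | True = True
((r => (~r)) | (r xor (~r))) <=> n = True <=> False = False

False


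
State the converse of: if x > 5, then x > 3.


The converse of (P → Q) is (Q → P). It is not in general equivalent to the original.
Here P = 'x > 5' and Q = 'x > 3'.

If x > 3, then x > 5.


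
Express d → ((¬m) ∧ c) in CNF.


Step 1: Rewrite d → ((¬m) ∧ c) as ¬d ∨ ((¬m) ∧ c).
Step 2: Distribute ∨ over ∧.

((¬d) ∨ (¬m)) ∧ ((¬d) ∨ c)


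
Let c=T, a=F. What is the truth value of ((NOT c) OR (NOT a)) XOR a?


Substitute c=T, a=F:
NOT c = F
NOT a = T
(NOT c) OR (NOT a) = F OR T = T
((NOT c) OR (NOT a)) XOR a = T XOR F = T

T


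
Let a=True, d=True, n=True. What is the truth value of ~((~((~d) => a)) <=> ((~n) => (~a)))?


Substitute a=True, d=True, n=True:
~d = False
(~d) => a = False => True = True
~((~d) => a) = False
~n = False
~a = False
(~n) => (~a) = False => False = True
(~((~d) => a)) <=> ((~n) => (~a)) = False <=> True = False
~((~((~d) => a)) <=> ((~n) => (~a))) = True

True


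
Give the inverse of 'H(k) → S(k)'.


The inverse of (P → Q) is (¬P → ¬Q). It is equivalent to the converse, not to the original.
Here P = 'H(k)' and Q = 'S(k)'.

If not (H(k)), then not (S(k)).


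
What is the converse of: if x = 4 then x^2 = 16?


The converse of (P → Q) is (Q → P). It is not in general equivalent to the original.
Here P = 'x = 4' and Q = 'x^2 = 16'.

If x^2 = 16, then x = 4.


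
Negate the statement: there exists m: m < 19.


¬(for all x: φ) = there exists x: ¬φ, and ¬(there exists x: φ) = for all x: ¬φ.
Apply to the existential statement.

for all m: NOT(m < 19)


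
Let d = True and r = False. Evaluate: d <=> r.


Biconditional is true when both operands have the same truth value.
Substitute: d=True, r=False.
True <=> False evaluates to False.

False


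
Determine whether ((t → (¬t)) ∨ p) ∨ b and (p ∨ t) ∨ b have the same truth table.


Compare truth tables:
b | p | t | φ | ψ
-----------------
F | F | F | T | F
T | F | F | T | T
F | T | F | T | T
T | T | F | T | T
F | F | T | F | T
T | F | T | T | T
F | T | T | T | T
T | T | T | T | T
They differ at row 1 (b=F, p=F, t=F): φ=T but ψ=F.

No, they are not logically equivalent.


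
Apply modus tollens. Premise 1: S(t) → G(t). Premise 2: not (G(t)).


Modus tollens: from (P → Q) and ¬Q, infer ¬P.
Q = 'G(t)' is denied; since P → Q, P must also fail.

Not (S(t)).


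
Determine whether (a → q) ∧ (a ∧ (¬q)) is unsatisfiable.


Truth table over {a, q}:
a | q | φ
---------
F | F | F
T | F | F
F | T | F
T | T | F
Every row is false.

Yes, it is a contradiction.


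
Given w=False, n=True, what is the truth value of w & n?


Conjunction is true only when both operands are true.
Substitute: w=False, n=True.
False & True evaluates to False.

False


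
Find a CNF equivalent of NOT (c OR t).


Step 1: Apply De Morgan: ¬(c ∨ t) = ¬c ∧ ¬t.

(NOT c) AND (NOT t)


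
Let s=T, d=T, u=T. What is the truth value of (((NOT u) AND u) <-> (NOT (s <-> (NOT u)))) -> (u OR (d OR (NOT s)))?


Substitute s=T, d=T, u=T:
NOT u = F
(NOT u) AND u = F AND T = F
NOT u = F
s <-> (NOT u) = T <-> F = F
NOT (s <-> (NOT u)) = T
((NOT u) AND u) <-> (NOT (s <-> (NOT u))) = F <-> T = F
NOT s = F
d OR (NOT s) = T OR F = T
u OR (d OR (NOT s)) = T OR T = T
(((NOT u) AND u) <-> (NOT (s <-> (NOT u)))) -> (u OR (d OR (NOT s))) = F -> T = T

T


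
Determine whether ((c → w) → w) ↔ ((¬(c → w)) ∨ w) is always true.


Build the truth table over {c, w}:
c | w | φ
---------
F | F | T
T | F | T
F | T | T
T | T | T
Every row evaluates to true.

Yes, it is a tautology.


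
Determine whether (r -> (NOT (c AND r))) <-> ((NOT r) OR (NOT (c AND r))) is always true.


Build the truth table over {c, r}:
c | r | φ
---------
F | F | T
T | F | T
F | T | T
T | T | T
Every row evaluates to true.

Yes, it is a tautology.


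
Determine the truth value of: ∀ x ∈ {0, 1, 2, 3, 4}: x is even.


Evaluate the predicate on each element: 0:T, 1:F, 2:T, 3:F, 4:T.
Counterexample x = 1 fails the predicate.

F


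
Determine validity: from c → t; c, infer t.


This matches the form of modus ponens: the conclusion follows in every model of the premises.

Valid.


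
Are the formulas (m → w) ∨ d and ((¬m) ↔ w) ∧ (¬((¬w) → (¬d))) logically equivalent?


Compare truth tables:
d | m | w | φ | ψ
-----------------
F | F | F | T | F
T | F | F | T | F
F | T | F | F | F
T | T | F | T | T
F | F | T | T | F
T | F | T | T | F
F | T | T | T | F
T | T | T | T | F
They differ at row 1 (d=F, m=F, w=F): φ=T but ψ=F.

No, they are not logically equivalent.


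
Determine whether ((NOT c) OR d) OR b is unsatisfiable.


Truth table over {b, c, d}:
b | c | d | φ
-------------
F | F | F | T
T | F | F | T
F | T | F | F
T | T | F | T
F | F | T | T
T | F | T | T
F | T | T | T
T | T | T | T
Satisfying assignment at row 1: b=F, c=F, d=F gives T.

No, it is not a contradiction.


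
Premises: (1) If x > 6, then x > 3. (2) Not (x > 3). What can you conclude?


Modus tollens: from (P → Q) and ¬Q, infer ¬P.
Q = 'x > 3' is denied; since P → Q, P must also fail.

Not (x > 6).


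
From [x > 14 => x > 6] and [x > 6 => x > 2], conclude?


Hypothetical syllogism: from (P → Q) and (Q → R), infer (P → R).
Chain the two implications through the shared middle term 'x > 6'.

x > 14 => x > 2


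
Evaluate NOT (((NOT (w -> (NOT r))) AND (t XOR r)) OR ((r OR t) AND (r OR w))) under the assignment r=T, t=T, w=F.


Substitute r=T, t=T, w=F:
NOT r = F
w -> (NOT r) = F -> F = T
NOT (w -> (NOT r)) = F
t XOR r = T XOR T = F
(NOT (w -> (NOT r))) AND (t XOR r) = F AND F = F
r OR t = T OR T = T
r OR w = T OR F = T
(r OR t) AND (r OR w) = T AND T = T
((NOT (w -> (NOT r))) AND (t XOR r)) OR ((r OR t) AND (r OR w)) = F OR T = T
NOT (((NOT (w -> (NOT r))) AND (t XOR r)) OR ((r OR t) AND (r OR w))) = F

F


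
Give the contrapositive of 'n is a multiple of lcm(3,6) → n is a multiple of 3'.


The contrapositive of (P → Q) is (¬Q → ¬P); it is logically equivalent to the original.
Here P = 'n is a multiple of lcm(3,6)' and Q = 'n is a multiple of 3'.

If not (n is a multiple of 3), then not (n is a multiple of lcm(3,6)).


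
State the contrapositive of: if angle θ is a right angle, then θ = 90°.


The contrapositive of (P → Q) is (¬Q → ¬P); it is logically equivalent to the original.
Here P = 'angle θ is a right angle' and Q = 'θ = 90°'.

If not (θ = 90°), then not (angle θ is a right angle).


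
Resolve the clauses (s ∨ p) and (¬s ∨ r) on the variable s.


The clauses contain complementary literals s and ¬s.
Resolution eliminates this pair and disjoins the remaining literals (merging duplicates).

(p ∨ r)


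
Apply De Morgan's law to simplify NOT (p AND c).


De Morgan: the negation of a conjunction is the disjunction of the negations.
Distribute NOT across AND, flipping it to OR, and negate each literal.

(NOT p) OR (NOT c)


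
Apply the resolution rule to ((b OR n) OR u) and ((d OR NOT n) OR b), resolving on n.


The clauses contain complementary literals n and NOTn.
Resolution eliminates this pair and disjoins the remaining literals (merging duplicates).

((u OR b) OR d)


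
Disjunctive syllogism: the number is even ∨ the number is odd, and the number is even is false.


Disjunctive syllogism: from (P ∨ Q) and ¬P, infer Q.
One disjunct, 'the number is even', is ruled out; the other must hold.

the number is odd


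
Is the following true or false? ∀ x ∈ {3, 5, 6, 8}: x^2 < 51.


Evaluate the predicate on each element: 3:T, 5:T, 6:T, 8:F.
Counterexample x = 8 fails the predicate.

F


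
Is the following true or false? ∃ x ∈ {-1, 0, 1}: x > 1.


Evaluate the predicate on each element: -1:F, 0:F, 1:F.
No element satisfies the predicate.

F


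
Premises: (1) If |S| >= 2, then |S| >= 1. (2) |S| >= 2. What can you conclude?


Modus ponens: from (P → Q) and P, infer Q.
P = '|S| >= 2' is asserted, and P → Q holds, so Q follows.

|S| >= 1.


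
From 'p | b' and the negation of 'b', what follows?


Disjunctive syllogism: from (P ∨ Q) and ¬P, infer Q.
One disjunct, 'b', is ruled out; the other must hold.

p


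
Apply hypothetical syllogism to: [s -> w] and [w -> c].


Hypothetical syllogism: from (P → Q) and (Q → R), infer (P → R).
Chain the two implications through the shared middle term 'w'.

s -> c


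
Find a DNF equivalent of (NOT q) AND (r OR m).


Step 1: Distribute ∧ over ∨: (¬q) ∧ (r ∨ m) = ((¬q) ∧ r) ∨ ((¬q) ∧ m).

((NOT q) AND r) OR ((NOT q) AND m)


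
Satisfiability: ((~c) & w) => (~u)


Search for a satisfying assignment over {c, u, w}.
Try c=False, u=False, w=False: the formula evaluates to True.
A satisfying assignment exists.

Satisfiable.


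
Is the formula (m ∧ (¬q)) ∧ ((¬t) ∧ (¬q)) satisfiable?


Search for a satisfying assignment over {m, q, t}.
Try m=T, q=F, t=F: the formula evaluates to T.
A satisfying assignment exists.

Satisfiable.


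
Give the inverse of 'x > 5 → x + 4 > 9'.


The inverse of (P → Q) is (¬P → ¬Q). It is equivalent to the converse, not to the original.
Here P = 'x > 5' and Q = 'x + 4 > 9'.

If not (x > 5), then not (x + 4 > 9).


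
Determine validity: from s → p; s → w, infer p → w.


This is (no valid rule). There exist truth assignments where the premises are all true but the conclusion is false.

Invalid.


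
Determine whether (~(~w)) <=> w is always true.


Build the truth table over {w}:
w | φ
-----
False | True
True | True
Every row evaluates to true.

Yes, it is a tautology.


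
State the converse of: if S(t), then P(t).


The converse of (P → Q) is (Q → P). It is not in general equivalent to the original.
Here P = 'S(t)' and Q = 'P(t)'.

If P(t), then S(t).


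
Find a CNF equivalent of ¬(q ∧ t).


Step 1: Apply De Morgan: ¬(q ∧ t) = ¬q ∨ ¬t.

(¬q) ∨ (¬t)


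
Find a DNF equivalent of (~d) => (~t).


Step 1: Rewrite (¬d) → (¬t) as ¬(¬d) ∨ (¬t).
Step 2: Eliminate any double negations (¬¬X = X).

d | (~t)


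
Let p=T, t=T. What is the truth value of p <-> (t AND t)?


Substitute p=T, t=T:
t AND t = T AND T = T
p <-> (t AND t) = T <-> T = T

T


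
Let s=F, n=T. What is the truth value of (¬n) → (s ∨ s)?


Substitute s=F, n=T:
¬n = F
s ∨ s = F ∨ F = F
(¬n) → (s ∨ s) = F → F = T

T


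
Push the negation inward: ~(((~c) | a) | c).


De Morgan: the negation of a disjunction is the conjunction of the negations.
Distribute ~ across |, flipping it to &, and negate each literal.

(c & (~a)) & (~c)


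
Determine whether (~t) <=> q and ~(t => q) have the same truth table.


Compare truth tables:
q | t | φ | ψ
-------------
False | False | False | False
True | False | True | False
False | True | True | True
True | True | False | False
They differ at row 2 (q=True, t=False): φ=True but ψ=False.

No, they are not logically equivalent.
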